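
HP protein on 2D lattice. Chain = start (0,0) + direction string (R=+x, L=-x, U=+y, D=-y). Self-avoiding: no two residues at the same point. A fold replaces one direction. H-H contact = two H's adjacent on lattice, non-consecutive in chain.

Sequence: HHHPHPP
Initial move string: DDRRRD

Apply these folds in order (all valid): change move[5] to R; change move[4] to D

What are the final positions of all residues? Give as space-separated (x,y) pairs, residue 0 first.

Answer: (0,0) (0,-1) (0,-2) (1,-2) (2,-2) (2,-3) (3,-3)

Derivation:
Initial moves: DDRRRD
Fold: move[5]->R => DDRRRR (positions: [(0, 0), (0, -1), (0, -2), (1, -2), (2, -2), (3, -2), (4, -2)])
Fold: move[4]->D => DDRRDR (positions: [(0, 0), (0, -1), (0, -2), (1, -2), (2, -2), (2, -3), (3, -3)])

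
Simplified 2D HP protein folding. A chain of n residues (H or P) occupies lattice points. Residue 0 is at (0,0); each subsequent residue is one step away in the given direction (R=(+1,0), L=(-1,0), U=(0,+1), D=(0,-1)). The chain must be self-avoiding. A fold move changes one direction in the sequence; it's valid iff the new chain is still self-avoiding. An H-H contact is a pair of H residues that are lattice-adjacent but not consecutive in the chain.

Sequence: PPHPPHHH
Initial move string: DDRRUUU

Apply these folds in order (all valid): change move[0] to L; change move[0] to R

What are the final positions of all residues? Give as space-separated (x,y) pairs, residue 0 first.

Answer: (0,0) (1,0) (1,-1) (2,-1) (3,-1) (3,0) (3,1) (3,2)

Derivation:
Initial moves: DDRRUUU
Fold: move[0]->L => LDRRUUU (positions: [(0, 0), (-1, 0), (-1, -1), (0, -1), (1, -1), (1, 0), (1, 1), (1, 2)])
Fold: move[0]->R => RDRRUUU (positions: [(0, 0), (1, 0), (1, -1), (2, -1), (3, -1), (3, 0), (3, 1), (3, 2)])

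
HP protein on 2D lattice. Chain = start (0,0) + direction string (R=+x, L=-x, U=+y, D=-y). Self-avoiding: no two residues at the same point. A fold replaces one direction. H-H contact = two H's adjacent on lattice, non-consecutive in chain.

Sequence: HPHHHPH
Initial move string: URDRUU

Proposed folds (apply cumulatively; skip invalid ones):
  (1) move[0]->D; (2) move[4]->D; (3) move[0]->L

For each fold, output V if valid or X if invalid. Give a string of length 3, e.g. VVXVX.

Answer: VXX

Derivation:
Initial: URDRUU -> [(0, 0), (0, 1), (1, 1), (1, 0), (2, 0), (2, 1), (2, 2)]
Fold 1: move[0]->D => DRDRUU VALID
Fold 2: move[4]->D => DRDRDU INVALID (collision), skipped
Fold 3: move[0]->L => LRDRUU INVALID (collision), skipped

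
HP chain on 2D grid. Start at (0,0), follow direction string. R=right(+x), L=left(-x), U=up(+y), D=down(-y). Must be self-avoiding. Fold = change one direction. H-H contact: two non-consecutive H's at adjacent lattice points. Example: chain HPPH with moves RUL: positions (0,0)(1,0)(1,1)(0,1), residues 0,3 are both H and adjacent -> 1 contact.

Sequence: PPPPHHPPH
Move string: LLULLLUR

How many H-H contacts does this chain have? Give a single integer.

Answer: 1

Derivation:
Positions: [(0, 0), (-1, 0), (-2, 0), (-2, 1), (-3, 1), (-4, 1), (-5, 1), (-5, 2), (-4, 2)]
H-H contact: residue 5 @(-4,1) - residue 8 @(-4, 2)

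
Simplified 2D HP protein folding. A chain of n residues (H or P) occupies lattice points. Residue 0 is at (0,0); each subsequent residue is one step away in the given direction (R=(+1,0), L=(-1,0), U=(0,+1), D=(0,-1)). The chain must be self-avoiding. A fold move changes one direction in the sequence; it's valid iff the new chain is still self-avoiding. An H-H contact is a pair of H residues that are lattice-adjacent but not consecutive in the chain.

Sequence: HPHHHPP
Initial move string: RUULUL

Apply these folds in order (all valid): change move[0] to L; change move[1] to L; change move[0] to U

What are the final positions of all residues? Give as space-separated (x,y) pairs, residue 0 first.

Initial moves: RUULUL
Fold: move[0]->L => LUULUL (positions: [(0, 0), (-1, 0), (-1, 1), (-1, 2), (-2, 2), (-2, 3), (-3, 3)])
Fold: move[1]->L => LLULUL (positions: [(0, 0), (-1, 0), (-2, 0), (-2, 1), (-3, 1), (-3, 2), (-4, 2)])
Fold: move[0]->U => ULULUL (positions: [(0, 0), (0, 1), (-1, 1), (-1, 2), (-2, 2), (-2, 3), (-3, 3)])

Answer: (0,0) (0,1) (-1,1) (-1,2) (-2,2) (-2,3) (-3,3)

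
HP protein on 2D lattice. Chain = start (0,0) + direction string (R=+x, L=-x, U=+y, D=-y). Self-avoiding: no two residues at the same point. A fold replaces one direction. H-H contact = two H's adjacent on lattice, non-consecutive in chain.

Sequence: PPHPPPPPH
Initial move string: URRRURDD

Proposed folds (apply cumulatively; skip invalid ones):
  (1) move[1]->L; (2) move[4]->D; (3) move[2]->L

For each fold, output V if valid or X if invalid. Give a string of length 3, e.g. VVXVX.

Initial: URRRURDD -> [(0, 0), (0, 1), (1, 1), (2, 1), (3, 1), (3, 2), (4, 2), (4, 1), (4, 0)]
Fold 1: move[1]->L => ULRRURDD INVALID (collision), skipped
Fold 2: move[4]->D => URRRDRDD VALID
Fold 3: move[2]->L => URLRDRDD INVALID (collision), skipped

Answer: XVX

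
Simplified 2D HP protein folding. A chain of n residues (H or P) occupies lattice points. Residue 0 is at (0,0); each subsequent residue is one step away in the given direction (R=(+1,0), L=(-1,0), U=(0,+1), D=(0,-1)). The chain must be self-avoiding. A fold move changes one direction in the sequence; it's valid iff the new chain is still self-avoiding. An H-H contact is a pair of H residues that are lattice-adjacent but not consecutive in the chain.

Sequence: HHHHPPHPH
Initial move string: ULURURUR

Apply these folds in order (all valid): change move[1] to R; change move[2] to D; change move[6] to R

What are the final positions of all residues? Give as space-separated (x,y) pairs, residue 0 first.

Initial moves: ULURURUR
Fold: move[1]->R => URURURUR (positions: [(0, 0), (0, 1), (1, 1), (1, 2), (2, 2), (2, 3), (3, 3), (3, 4), (4, 4)])
Fold: move[2]->D => URDRURUR (positions: [(0, 0), (0, 1), (1, 1), (1, 0), (2, 0), (2, 1), (3, 1), (3, 2), (4, 2)])
Fold: move[6]->R => URDRURRR (positions: [(0, 0), (0, 1), (1, 1), (1, 0), (2, 0), (2, 1), (3, 1), (4, 1), (5, 1)])

Answer: (0,0) (0,1) (1,1) (1,0) (2,0) (2,1) (3,1) (4,1) (5,1)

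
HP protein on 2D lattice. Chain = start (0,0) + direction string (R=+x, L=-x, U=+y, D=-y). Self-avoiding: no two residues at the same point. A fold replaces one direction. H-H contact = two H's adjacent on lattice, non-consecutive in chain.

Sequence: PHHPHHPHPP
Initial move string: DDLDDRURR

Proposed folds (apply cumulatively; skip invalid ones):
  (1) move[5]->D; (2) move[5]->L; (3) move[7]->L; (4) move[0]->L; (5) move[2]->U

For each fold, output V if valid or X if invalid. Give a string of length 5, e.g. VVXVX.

Initial: DDLDDRURR -> [(0, 0), (0, -1), (0, -2), (-1, -2), (-1, -3), (-1, -4), (0, -4), (0, -3), (1, -3), (2, -3)]
Fold 1: move[5]->D => DDLDDDURR INVALID (collision), skipped
Fold 2: move[5]->L => DDLDDLURR INVALID (collision), skipped
Fold 3: move[7]->L => DDLDDRULR INVALID (collision), skipped
Fold 4: move[0]->L => LDLDDRURR VALID
Fold 5: move[2]->U => LDUDDRURR INVALID (collision), skipped

Answer: XXXVX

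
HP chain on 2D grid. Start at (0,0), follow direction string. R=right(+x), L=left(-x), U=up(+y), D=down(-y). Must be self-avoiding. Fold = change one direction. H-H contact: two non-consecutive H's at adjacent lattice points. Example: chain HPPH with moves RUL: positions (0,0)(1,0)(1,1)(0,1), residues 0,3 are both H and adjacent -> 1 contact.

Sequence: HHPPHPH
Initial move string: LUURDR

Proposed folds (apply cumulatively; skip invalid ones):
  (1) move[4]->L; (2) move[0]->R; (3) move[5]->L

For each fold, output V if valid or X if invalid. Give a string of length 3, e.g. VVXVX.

Answer: XVX

Derivation:
Initial: LUURDR -> [(0, 0), (-1, 0), (-1, 1), (-1, 2), (0, 2), (0, 1), (1, 1)]
Fold 1: move[4]->L => LUURLR INVALID (collision), skipped
Fold 2: move[0]->R => RUURDR VALID
Fold 3: move[5]->L => RUURDL INVALID (collision), skipped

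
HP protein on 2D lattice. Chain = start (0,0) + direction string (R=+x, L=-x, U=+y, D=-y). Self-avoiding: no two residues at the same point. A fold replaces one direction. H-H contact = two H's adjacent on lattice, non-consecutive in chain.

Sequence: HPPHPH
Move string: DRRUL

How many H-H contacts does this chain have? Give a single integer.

Answer: 1

Derivation:
Positions: [(0, 0), (0, -1), (1, -1), (2, -1), (2, 0), (1, 0)]
H-H contact: residue 0 @(0,0) - residue 5 @(1, 0)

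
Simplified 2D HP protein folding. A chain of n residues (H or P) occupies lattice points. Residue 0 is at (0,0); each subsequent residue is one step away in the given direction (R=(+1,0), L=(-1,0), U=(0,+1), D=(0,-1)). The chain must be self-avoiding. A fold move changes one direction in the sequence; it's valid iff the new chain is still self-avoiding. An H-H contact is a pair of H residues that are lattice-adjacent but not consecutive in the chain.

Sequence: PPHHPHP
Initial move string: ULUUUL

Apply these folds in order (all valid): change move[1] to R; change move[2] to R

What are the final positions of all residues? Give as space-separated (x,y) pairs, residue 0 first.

Answer: (0,0) (0,1) (1,1) (2,1) (2,2) (2,3) (1,3)

Derivation:
Initial moves: ULUUUL
Fold: move[1]->R => URUUUL (positions: [(0, 0), (0, 1), (1, 1), (1, 2), (1, 3), (1, 4), (0, 4)])
Fold: move[2]->R => URRUUL (positions: [(0, 0), (0, 1), (1, 1), (2, 1), (2, 2), (2, 3), (1, 3)])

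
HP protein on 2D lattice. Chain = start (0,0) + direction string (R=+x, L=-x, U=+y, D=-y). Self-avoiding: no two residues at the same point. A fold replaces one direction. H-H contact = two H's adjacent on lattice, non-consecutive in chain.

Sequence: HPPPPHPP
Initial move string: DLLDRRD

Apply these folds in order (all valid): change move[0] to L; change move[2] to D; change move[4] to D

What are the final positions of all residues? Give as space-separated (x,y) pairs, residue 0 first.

Answer: (0,0) (-1,0) (-2,0) (-2,-1) (-2,-2) (-2,-3) (-1,-3) (-1,-4)

Derivation:
Initial moves: DLLDRRD
Fold: move[0]->L => LLLDRRD (positions: [(0, 0), (-1, 0), (-2, 0), (-3, 0), (-3, -1), (-2, -1), (-1, -1), (-1, -2)])
Fold: move[2]->D => LLDDRRD (positions: [(0, 0), (-1, 0), (-2, 0), (-2, -1), (-2, -2), (-1, -2), (0, -2), (0, -3)])
Fold: move[4]->D => LLDDDRD (positions: [(0, 0), (-1, 0), (-2, 0), (-2, -1), (-2, -2), (-2, -3), (-1, -3), (-1, -4)])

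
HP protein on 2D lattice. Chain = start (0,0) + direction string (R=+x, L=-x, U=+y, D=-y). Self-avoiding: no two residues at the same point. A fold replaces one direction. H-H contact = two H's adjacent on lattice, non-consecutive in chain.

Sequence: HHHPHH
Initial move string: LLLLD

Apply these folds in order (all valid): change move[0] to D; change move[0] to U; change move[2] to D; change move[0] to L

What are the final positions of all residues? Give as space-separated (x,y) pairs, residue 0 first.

Initial moves: LLLLD
Fold: move[0]->D => DLLLD (positions: [(0, 0), (0, -1), (-1, -1), (-2, -1), (-3, -1), (-3, -2)])
Fold: move[0]->U => ULLLD (positions: [(0, 0), (0, 1), (-1, 1), (-2, 1), (-3, 1), (-3, 0)])
Fold: move[2]->D => ULDLD (positions: [(0, 0), (0, 1), (-1, 1), (-1, 0), (-2, 0), (-2, -1)])
Fold: move[0]->L => LLDLD (positions: [(0, 0), (-1, 0), (-2, 0), (-2, -1), (-3, -1), (-3, -2)])

Answer: (0,0) (-1,0) (-2,0) (-2,-1) (-3,-1) (-3,-2)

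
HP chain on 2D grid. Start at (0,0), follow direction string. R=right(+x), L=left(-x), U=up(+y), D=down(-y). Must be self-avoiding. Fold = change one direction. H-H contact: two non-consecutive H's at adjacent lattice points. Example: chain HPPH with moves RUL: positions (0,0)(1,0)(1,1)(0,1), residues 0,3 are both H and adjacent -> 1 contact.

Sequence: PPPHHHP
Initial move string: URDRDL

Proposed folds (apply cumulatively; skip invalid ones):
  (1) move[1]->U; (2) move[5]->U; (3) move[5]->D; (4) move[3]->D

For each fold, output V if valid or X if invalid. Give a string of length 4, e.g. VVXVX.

Initial: URDRDL -> [(0, 0), (0, 1), (1, 1), (1, 0), (2, 0), (2, -1), (1, -1)]
Fold 1: move[1]->U => UUDRDL INVALID (collision), skipped
Fold 2: move[5]->U => URDRDU INVALID (collision), skipped
Fold 3: move[5]->D => URDRDD VALID
Fold 4: move[3]->D => URDDDD VALID

Answer: XXVV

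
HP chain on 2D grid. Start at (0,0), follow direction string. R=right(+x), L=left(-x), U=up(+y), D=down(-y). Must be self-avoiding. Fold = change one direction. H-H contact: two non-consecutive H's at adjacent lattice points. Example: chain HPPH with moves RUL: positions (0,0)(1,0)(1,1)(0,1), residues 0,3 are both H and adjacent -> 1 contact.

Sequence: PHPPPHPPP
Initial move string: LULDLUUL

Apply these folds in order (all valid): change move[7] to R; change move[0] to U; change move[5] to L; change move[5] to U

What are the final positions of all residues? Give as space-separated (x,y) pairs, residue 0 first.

Answer: (0,0) (0,1) (0,2) (-1,2) (-1,1) (-2,1) (-2,2) (-2,3) (-1,3)

Derivation:
Initial moves: LULDLUUL
Fold: move[7]->R => LULDLUUR (positions: [(0, 0), (-1, 0), (-1, 1), (-2, 1), (-2, 0), (-3, 0), (-3, 1), (-3, 2), (-2, 2)])
Fold: move[0]->U => UULDLUUR (positions: [(0, 0), (0, 1), (0, 2), (-1, 2), (-1, 1), (-2, 1), (-2, 2), (-2, 3), (-1, 3)])
Fold: move[5]->L => UULDLLUR (positions: [(0, 0), (0, 1), (0, 2), (-1, 2), (-1, 1), (-2, 1), (-3, 1), (-3, 2), (-2, 2)])
Fold: move[5]->U => UULDLUUR (positions: [(0, 0), (0, 1), (0, 2), (-1, 2), (-1, 1), (-2, 1), (-2, 2), (-2, 3), (-1, 3)])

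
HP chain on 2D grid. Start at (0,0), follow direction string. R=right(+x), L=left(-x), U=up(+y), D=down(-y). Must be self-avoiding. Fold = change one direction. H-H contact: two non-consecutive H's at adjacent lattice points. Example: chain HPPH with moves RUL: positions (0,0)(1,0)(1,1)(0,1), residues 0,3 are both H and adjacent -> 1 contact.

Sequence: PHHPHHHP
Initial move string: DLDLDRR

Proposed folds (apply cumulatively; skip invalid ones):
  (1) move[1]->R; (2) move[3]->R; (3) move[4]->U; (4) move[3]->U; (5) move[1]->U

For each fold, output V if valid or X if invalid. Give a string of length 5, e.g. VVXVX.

Answer: VVVXX

Derivation:
Initial: DLDLDRR -> [(0, 0), (0, -1), (-1, -1), (-1, -2), (-2, -2), (-2, -3), (-1, -3), (0, -3)]
Fold 1: move[1]->R => DRDLDRR VALID
Fold 2: move[3]->R => DRDRDRR VALID
Fold 3: move[4]->U => DRDRURR VALID
Fold 4: move[3]->U => DRDUURR INVALID (collision), skipped
Fold 5: move[1]->U => DUDRURR INVALID (collision), skipped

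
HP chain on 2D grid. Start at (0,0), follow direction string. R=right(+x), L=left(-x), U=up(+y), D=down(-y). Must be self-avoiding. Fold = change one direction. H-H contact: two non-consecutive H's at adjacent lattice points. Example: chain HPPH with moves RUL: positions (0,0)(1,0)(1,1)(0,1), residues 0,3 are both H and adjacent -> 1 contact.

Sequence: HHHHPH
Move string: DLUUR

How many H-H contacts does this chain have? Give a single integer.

Positions: [(0, 0), (0, -1), (-1, -1), (-1, 0), (-1, 1), (0, 1)]
H-H contact: residue 0 @(0,0) - residue 3 @(-1, 0)
H-H contact: residue 0 @(0,0) - residue 5 @(0, 1)

Answer: 2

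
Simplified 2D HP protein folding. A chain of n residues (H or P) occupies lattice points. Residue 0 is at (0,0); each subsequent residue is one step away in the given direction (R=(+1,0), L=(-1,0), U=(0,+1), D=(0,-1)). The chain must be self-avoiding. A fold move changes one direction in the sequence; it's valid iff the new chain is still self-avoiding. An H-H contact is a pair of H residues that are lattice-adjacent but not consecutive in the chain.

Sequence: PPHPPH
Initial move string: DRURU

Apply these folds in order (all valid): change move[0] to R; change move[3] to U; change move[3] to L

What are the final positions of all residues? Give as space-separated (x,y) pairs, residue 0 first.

Initial moves: DRURU
Fold: move[0]->R => RRURU (positions: [(0, 0), (1, 0), (2, 0), (2, 1), (3, 1), (3, 2)])
Fold: move[3]->U => RRUUU (positions: [(0, 0), (1, 0), (2, 0), (2, 1), (2, 2), (2, 3)])
Fold: move[3]->L => RRULU (positions: [(0, 0), (1, 0), (2, 0), (2, 1), (1, 1), (1, 2)])

Answer: (0,0) (1,0) (2,0) (2,1) (1,1) (1,2)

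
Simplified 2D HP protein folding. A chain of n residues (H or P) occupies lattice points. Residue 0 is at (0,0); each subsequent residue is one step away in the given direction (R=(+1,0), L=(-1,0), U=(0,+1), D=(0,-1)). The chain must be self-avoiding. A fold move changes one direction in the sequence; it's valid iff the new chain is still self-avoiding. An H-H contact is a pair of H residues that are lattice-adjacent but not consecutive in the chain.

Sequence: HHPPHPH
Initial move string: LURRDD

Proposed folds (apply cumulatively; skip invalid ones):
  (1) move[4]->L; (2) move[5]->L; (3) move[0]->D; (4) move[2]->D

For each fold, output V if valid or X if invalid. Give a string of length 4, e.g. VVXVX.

Initial: LURRDD -> [(0, 0), (-1, 0), (-1, 1), (0, 1), (1, 1), (1, 0), (1, -1)]
Fold 1: move[4]->L => LURRLD INVALID (collision), skipped
Fold 2: move[5]->L => LURRDL INVALID (collision), skipped
Fold 3: move[0]->D => DURRDD INVALID (collision), skipped
Fold 4: move[2]->D => LUDRDD INVALID (collision), skipped

Answer: XXXX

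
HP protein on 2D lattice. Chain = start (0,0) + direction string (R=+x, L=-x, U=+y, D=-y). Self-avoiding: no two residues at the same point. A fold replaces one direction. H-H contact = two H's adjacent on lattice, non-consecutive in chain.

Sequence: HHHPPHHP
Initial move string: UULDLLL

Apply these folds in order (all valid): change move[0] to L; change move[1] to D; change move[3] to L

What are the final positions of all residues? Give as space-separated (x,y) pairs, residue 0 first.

Answer: (0,0) (-1,0) (-1,-1) (-2,-1) (-3,-1) (-4,-1) (-5,-1) (-6,-1)

Derivation:
Initial moves: UULDLLL
Fold: move[0]->L => LULDLLL (positions: [(0, 0), (-1, 0), (-1, 1), (-2, 1), (-2, 0), (-3, 0), (-4, 0), (-5, 0)])
Fold: move[1]->D => LDLDLLL (positions: [(0, 0), (-1, 0), (-1, -1), (-2, -1), (-2, -2), (-3, -2), (-4, -2), (-5, -2)])
Fold: move[3]->L => LDLLLLL (positions: [(0, 0), (-1, 0), (-1, -1), (-2, -1), (-3, -1), (-4, -1), (-5, -1), (-6, -1)])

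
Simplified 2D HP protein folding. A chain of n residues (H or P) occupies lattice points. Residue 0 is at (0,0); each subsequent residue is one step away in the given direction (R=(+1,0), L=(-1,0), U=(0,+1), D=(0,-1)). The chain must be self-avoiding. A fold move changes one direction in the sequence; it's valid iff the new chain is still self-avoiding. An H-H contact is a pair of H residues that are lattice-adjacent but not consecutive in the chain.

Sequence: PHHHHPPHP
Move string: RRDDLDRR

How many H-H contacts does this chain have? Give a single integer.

Positions: [(0, 0), (1, 0), (2, 0), (2, -1), (2, -2), (1, -2), (1, -3), (2, -3), (3, -3)]
H-H contact: residue 4 @(2,-2) - residue 7 @(2, -3)

Answer: 1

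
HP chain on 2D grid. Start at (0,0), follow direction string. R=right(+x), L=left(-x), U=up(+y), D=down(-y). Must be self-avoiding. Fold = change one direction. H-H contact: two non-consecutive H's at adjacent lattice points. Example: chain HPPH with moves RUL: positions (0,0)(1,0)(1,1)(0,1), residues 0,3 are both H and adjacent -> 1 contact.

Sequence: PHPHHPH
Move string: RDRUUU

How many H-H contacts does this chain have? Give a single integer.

Answer: 1

Derivation:
Positions: [(0, 0), (1, 0), (1, -1), (2, -1), (2, 0), (2, 1), (2, 2)]
H-H contact: residue 1 @(1,0) - residue 4 @(2, 0)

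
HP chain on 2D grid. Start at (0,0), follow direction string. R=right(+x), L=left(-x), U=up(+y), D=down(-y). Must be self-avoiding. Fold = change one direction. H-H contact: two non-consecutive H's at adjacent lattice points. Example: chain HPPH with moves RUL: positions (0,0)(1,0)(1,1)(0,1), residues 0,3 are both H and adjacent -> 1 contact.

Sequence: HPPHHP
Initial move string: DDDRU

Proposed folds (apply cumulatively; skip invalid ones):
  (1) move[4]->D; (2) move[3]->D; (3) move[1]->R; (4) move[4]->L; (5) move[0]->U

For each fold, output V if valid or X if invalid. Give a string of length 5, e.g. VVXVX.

Initial: DDDRU -> [(0, 0), (0, -1), (0, -2), (0, -3), (1, -3), (1, -2)]
Fold 1: move[4]->D => DDDRD VALID
Fold 2: move[3]->D => DDDDD VALID
Fold 3: move[1]->R => DRDDD VALID
Fold 4: move[4]->L => DRDDL VALID
Fold 5: move[0]->U => URDDL VALID

Answer: VVVVV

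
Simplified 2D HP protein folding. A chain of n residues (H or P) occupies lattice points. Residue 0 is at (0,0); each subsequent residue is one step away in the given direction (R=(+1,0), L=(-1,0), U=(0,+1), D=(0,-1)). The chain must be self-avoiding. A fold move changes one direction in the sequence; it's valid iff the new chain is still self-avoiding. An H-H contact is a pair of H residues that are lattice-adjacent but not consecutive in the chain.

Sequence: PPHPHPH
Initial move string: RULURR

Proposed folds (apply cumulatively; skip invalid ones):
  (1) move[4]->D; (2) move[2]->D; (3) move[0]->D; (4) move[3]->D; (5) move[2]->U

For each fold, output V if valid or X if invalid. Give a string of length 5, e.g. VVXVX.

Answer: XXXXV

Derivation:
Initial: RULURR -> [(0, 0), (1, 0), (1, 1), (0, 1), (0, 2), (1, 2), (2, 2)]
Fold 1: move[4]->D => RULUDR INVALID (collision), skipped
Fold 2: move[2]->D => RUDURR INVALID (collision), skipped
Fold 3: move[0]->D => DULURR INVALID (collision), skipped
Fold 4: move[3]->D => RULDRR INVALID (collision), skipped
Fold 5: move[2]->U => RUUURR VALID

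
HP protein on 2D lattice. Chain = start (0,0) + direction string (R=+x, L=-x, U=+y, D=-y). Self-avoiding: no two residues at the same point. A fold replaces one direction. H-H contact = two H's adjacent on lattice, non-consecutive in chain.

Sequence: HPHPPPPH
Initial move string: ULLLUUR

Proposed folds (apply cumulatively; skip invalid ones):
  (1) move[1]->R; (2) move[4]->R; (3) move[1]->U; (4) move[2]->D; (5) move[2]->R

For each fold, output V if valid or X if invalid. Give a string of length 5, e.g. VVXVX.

Answer: XXVXX

Derivation:
Initial: ULLLUUR -> [(0, 0), (0, 1), (-1, 1), (-2, 1), (-3, 1), (-3, 2), (-3, 3), (-2, 3)]
Fold 1: move[1]->R => URLLUUR INVALID (collision), skipped
Fold 2: move[4]->R => ULLLRUR INVALID (collision), skipped
Fold 3: move[1]->U => UULLUUR VALID
Fold 4: move[2]->D => UUDLUUR INVALID (collision), skipped
Fold 5: move[2]->R => UURLUUR INVALID (collision), skipped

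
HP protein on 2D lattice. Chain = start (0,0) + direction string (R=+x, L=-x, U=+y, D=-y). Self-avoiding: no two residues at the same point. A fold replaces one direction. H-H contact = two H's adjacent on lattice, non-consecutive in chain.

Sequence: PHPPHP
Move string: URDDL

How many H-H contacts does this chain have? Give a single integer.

Answer: 0

Derivation:
Positions: [(0, 0), (0, 1), (1, 1), (1, 0), (1, -1), (0, -1)]
No H-H contacts found.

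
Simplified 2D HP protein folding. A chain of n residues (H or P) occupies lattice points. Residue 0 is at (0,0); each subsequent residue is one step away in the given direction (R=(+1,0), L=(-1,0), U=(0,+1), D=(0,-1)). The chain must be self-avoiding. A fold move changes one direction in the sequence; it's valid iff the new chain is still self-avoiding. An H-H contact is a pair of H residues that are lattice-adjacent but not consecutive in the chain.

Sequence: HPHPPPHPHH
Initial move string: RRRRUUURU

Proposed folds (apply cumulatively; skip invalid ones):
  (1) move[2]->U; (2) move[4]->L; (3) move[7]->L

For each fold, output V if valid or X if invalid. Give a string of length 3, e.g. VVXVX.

Initial: RRRRUUURU -> [(0, 0), (1, 0), (2, 0), (3, 0), (4, 0), (4, 1), (4, 2), (4, 3), (5, 3), (5, 4)]
Fold 1: move[2]->U => RRURUUURU VALID
Fold 2: move[4]->L => RRURLUURU INVALID (collision), skipped
Fold 3: move[7]->L => RRURUUULU VALID

Answer: VXV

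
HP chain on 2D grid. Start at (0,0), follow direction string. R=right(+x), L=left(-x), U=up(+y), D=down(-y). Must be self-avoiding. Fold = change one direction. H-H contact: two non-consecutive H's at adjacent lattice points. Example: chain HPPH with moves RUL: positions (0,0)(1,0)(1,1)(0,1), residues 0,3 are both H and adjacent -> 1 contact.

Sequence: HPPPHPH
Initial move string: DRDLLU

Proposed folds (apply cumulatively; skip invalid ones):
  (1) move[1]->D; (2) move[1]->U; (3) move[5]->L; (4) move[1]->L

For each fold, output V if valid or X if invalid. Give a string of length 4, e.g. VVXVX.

Initial: DRDLLU -> [(0, 0), (0, -1), (1, -1), (1, -2), (0, -2), (-1, -2), (-1, -1)]
Fold 1: move[1]->D => DDDLLU VALID
Fold 2: move[1]->U => DUDLLU INVALID (collision), skipped
Fold 3: move[5]->L => DDDLLL VALID
Fold 4: move[1]->L => DLDLLL VALID

Answer: VXVV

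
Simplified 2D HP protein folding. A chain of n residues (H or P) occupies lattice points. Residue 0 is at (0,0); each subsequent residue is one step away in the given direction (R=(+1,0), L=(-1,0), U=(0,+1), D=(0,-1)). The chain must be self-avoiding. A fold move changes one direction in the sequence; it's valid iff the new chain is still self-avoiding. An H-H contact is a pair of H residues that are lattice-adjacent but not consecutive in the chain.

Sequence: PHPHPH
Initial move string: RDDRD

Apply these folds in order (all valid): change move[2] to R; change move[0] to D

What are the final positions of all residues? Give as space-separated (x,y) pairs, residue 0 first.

Answer: (0,0) (0,-1) (0,-2) (1,-2) (2,-2) (2,-3)

Derivation:
Initial moves: RDDRD
Fold: move[2]->R => RDRRD (positions: [(0, 0), (1, 0), (1, -1), (2, -1), (3, -1), (3, -2)])
Fold: move[0]->D => DDRRD (positions: [(0, 0), (0, -1), (0, -2), (1, -2), (2, -2), (2, -3)])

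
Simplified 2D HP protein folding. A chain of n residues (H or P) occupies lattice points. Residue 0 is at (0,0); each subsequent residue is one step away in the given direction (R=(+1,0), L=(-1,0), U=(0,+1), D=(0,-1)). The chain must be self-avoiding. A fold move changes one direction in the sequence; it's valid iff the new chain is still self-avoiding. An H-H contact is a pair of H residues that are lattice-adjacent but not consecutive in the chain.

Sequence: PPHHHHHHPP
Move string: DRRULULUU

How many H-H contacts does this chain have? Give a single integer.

Answer: 1

Derivation:
Positions: [(0, 0), (0, -1), (1, -1), (2, -1), (2, 0), (1, 0), (1, 1), (0, 1), (0, 2), (0, 3)]
H-H contact: residue 2 @(1,-1) - residue 5 @(1, 0)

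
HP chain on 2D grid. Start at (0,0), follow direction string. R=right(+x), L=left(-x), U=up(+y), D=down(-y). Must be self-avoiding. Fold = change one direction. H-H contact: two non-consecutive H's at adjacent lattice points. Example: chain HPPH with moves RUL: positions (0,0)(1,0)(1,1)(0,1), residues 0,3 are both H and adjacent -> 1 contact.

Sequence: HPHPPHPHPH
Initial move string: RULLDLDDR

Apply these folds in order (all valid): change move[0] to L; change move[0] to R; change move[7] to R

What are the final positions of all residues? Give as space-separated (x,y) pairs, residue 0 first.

Initial moves: RULLDLDDR
Fold: move[0]->L => LULLDLDDR (positions: [(0, 0), (-1, 0), (-1, 1), (-2, 1), (-3, 1), (-3, 0), (-4, 0), (-4, -1), (-4, -2), (-3, -2)])
Fold: move[0]->R => RULLDLDDR (positions: [(0, 0), (1, 0), (1, 1), (0, 1), (-1, 1), (-1, 0), (-2, 0), (-2, -1), (-2, -2), (-1, -2)])
Fold: move[7]->R => RULLDLDRR (positions: [(0, 0), (1, 0), (1, 1), (0, 1), (-1, 1), (-1, 0), (-2, 0), (-2, -1), (-1, -1), (0, -1)])

Answer: (0,0) (1,0) (1,1) (0,1) (-1,1) (-1,0) (-2,0) (-2,-1) (-1,-1) (0,-1)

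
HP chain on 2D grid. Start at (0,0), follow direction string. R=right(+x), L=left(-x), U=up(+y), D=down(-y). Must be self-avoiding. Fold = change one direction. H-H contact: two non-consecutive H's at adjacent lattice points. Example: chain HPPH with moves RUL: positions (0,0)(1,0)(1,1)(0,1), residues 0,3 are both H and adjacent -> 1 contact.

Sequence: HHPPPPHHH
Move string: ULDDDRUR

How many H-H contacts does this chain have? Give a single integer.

Positions: [(0, 0), (0, 1), (-1, 1), (-1, 0), (-1, -1), (-1, -2), (0, -2), (0, -1), (1, -1)]
H-H contact: residue 0 @(0,0) - residue 7 @(0, -1)

Answer: 1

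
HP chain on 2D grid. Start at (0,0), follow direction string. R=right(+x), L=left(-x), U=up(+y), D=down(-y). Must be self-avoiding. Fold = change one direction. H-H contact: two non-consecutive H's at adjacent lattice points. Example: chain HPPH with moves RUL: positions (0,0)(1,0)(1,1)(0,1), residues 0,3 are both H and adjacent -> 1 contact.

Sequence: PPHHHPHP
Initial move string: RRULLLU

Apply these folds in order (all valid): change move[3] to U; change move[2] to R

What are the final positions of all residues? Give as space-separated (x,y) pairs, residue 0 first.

Initial moves: RRULLLU
Fold: move[3]->U => RRUULLU (positions: [(0, 0), (1, 0), (2, 0), (2, 1), (2, 2), (1, 2), (0, 2), (0, 3)])
Fold: move[2]->R => RRRULLU (positions: [(0, 0), (1, 0), (2, 0), (3, 0), (3, 1), (2, 1), (1, 1), (1, 2)])

Answer: (0,0) (1,0) (2,0) (3,0) (3,1) (2,1) (1,1) (1,2)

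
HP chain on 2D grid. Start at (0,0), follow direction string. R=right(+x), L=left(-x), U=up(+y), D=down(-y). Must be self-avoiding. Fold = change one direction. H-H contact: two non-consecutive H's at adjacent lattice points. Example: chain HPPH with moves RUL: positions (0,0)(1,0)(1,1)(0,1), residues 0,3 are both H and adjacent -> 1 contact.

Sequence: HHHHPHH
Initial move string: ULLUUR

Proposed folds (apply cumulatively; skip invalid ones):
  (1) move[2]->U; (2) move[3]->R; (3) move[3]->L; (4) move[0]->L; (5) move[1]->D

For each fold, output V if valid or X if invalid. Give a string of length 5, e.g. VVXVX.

Answer: VVVVX

Derivation:
Initial: ULLUUR -> [(0, 0), (0, 1), (-1, 1), (-2, 1), (-2, 2), (-2, 3), (-1, 3)]
Fold 1: move[2]->U => ULUUUR VALID
Fold 2: move[3]->R => ULURUR VALID
Fold 3: move[3]->L => ULULUR VALID
Fold 4: move[0]->L => LLULUR VALID
Fold 5: move[1]->D => LDULUR INVALID (collision), skipped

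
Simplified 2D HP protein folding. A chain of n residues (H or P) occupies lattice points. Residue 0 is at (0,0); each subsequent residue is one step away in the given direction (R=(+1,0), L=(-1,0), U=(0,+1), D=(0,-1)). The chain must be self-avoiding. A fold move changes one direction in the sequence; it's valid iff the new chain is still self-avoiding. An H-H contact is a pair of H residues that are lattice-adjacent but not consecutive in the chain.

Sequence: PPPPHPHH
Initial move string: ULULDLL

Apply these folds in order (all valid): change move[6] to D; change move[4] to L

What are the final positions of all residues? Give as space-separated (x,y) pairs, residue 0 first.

Initial moves: ULULDLL
Fold: move[6]->D => ULULDLD (positions: [(0, 0), (0, 1), (-1, 1), (-1, 2), (-2, 2), (-2, 1), (-3, 1), (-3, 0)])
Fold: move[4]->L => ULULLLD (positions: [(0, 0), (0, 1), (-1, 1), (-1, 2), (-2, 2), (-3, 2), (-4, 2), (-4, 1)])

Answer: (0,0) (0,1) (-1,1) (-1,2) (-2,2) (-3,2) (-4,2) (-4,1)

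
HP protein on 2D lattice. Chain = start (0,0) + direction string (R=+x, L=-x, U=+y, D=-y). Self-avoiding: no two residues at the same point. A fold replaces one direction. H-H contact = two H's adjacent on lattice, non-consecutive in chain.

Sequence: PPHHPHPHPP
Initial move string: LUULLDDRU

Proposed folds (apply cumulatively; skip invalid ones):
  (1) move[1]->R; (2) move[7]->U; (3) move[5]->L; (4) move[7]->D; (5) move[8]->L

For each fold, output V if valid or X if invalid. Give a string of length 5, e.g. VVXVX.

Initial: LUULLDDRU -> [(0, 0), (-1, 0), (-1, 1), (-1, 2), (-2, 2), (-3, 2), (-3, 1), (-3, 0), (-2, 0), (-2, 1)]
Fold 1: move[1]->R => LRULLDDRU INVALID (collision), skipped
Fold 2: move[7]->U => LUULLDDUU INVALID (collision), skipped
Fold 3: move[5]->L => LUULLLDRU INVALID (collision), skipped
Fold 4: move[7]->D => LUULLDDDU INVALID (collision), skipped
Fold 5: move[8]->L => LUULLDDRL INVALID (collision), skipped

Answer: XXXXX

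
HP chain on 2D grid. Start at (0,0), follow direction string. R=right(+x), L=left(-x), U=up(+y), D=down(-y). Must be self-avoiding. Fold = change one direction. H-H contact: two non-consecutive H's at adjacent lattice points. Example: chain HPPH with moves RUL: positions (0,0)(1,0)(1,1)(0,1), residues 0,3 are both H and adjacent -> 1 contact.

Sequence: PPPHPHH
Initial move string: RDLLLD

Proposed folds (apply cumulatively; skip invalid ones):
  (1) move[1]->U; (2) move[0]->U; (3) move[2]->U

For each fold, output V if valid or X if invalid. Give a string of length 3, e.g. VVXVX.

Answer: VVV

Derivation:
Initial: RDLLLD -> [(0, 0), (1, 0), (1, -1), (0, -1), (-1, -1), (-2, -1), (-2, -2)]
Fold 1: move[1]->U => RULLLD VALID
Fold 2: move[0]->U => UULLLD VALID
Fold 3: move[2]->U => UUULLD VALID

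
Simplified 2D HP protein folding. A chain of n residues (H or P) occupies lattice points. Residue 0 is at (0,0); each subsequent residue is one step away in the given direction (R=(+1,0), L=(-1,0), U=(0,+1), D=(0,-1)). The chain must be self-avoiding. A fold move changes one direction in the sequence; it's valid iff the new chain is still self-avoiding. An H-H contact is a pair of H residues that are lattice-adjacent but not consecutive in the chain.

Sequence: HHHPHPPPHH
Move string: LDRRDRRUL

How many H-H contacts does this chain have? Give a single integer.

Positions: [(0, 0), (-1, 0), (-1, -1), (0, -1), (1, -1), (1, -2), (2, -2), (3, -2), (3, -1), (2, -1)]
H-H contact: residue 4 @(1,-1) - residue 9 @(2, -1)

Answer: 1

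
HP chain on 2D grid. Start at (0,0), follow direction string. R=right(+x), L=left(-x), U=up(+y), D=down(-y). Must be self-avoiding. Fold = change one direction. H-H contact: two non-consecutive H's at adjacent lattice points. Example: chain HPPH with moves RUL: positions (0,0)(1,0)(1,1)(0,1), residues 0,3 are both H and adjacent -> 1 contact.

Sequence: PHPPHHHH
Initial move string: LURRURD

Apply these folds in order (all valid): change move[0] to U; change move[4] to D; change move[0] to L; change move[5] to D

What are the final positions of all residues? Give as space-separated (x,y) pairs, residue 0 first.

Initial moves: LURRURD
Fold: move[0]->U => UURRURD (positions: [(0, 0), (0, 1), (0, 2), (1, 2), (2, 2), (2, 3), (3, 3), (3, 2)])
Fold: move[4]->D => UURRDRD (positions: [(0, 0), (0, 1), (0, 2), (1, 2), (2, 2), (2, 1), (3, 1), (3, 0)])
Fold: move[0]->L => LURRDRD (positions: [(0, 0), (-1, 0), (-1, 1), (0, 1), (1, 1), (1, 0), (2, 0), (2, -1)])
Fold: move[5]->D => LURRDDD (positions: [(0, 0), (-1, 0), (-1, 1), (0, 1), (1, 1), (1, 0), (1, -1), (1, -2)])

Answer: (0,0) (-1,0) (-1,1) (0,1) (1,1) (1,0) (1,-1) (1,-2)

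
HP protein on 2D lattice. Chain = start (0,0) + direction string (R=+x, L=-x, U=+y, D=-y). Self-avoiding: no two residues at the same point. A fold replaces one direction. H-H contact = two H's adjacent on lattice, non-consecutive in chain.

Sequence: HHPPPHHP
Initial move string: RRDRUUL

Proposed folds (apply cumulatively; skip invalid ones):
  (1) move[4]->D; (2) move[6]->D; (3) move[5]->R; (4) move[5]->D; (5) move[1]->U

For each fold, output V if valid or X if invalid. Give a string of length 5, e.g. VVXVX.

Initial: RRDRUUL -> [(0, 0), (1, 0), (2, 0), (2, -1), (3, -1), (3, 0), (3, 1), (2, 1)]
Fold 1: move[4]->D => RRDRDUL INVALID (collision), skipped
Fold 2: move[6]->D => RRDRUUD INVALID (collision), skipped
Fold 3: move[5]->R => RRDRURL INVALID (collision), skipped
Fold 4: move[5]->D => RRDRUDL INVALID (collision), skipped
Fold 5: move[1]->U => RUDRUUL INVALID (collision), skipped

Answer: XXXXX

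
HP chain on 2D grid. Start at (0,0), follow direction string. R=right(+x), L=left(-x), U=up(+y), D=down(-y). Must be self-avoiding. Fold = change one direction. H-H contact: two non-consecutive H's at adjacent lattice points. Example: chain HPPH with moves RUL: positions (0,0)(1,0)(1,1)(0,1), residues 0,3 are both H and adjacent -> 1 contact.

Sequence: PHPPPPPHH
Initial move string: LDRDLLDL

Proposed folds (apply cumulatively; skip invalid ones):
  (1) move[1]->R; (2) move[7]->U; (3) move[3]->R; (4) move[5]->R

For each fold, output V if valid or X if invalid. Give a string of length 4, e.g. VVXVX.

Answer: XXXX

Derivation:
Initial: LDRDLLDL -> [(0, 0), (-1, 0), (-1, -1), (0, -1), (0, -2), (-1, -2), (-2, -2), (-2, -3), (-3, -3)]
Fold 1: move[1]->R => LRRDLLDL INVALID (collision), skipped
Fold 2: move[7]->U => LDRDLLDU INVALID (collision), skipped
Fold 3: move[3]->R => LDRRLLDL INVALID (collision), skipped
Fold 4: move[5]->R => LDRDLRDL INVALID (collision), skipped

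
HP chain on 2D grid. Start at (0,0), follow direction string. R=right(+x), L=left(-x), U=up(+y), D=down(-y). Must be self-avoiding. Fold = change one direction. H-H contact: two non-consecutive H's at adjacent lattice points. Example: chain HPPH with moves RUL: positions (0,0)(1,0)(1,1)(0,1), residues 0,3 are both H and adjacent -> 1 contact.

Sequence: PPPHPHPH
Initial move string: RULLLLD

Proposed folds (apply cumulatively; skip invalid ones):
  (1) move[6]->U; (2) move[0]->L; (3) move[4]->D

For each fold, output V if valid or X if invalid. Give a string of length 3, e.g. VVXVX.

Answer: VVV

Derivation:
Initial: RULLLLD -> [(0, 0), (1, 0), (1, 1), (0, 1), (-1, 1), (-2, 1), (-3, 1), (-3, 0)]
Fold 1: move[6]->U => RULLLLU VALID
Fold 2: move[0]->L => LULLLLU VALID
Fold 3: move[4]->D => LULLDLU VALID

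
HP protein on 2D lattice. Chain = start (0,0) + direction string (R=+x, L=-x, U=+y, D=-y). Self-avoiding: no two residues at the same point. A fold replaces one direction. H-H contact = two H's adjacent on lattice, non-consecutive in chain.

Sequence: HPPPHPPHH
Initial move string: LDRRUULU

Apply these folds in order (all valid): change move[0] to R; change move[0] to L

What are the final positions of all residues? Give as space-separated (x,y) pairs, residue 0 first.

Initial moves: LDRRUULU
Fold: move[0]->R => RDRRUULU (positions: [(0, 0), (1, 0), (1, -1), (2, -1), (3, -1), (3, 0), (3, 1), (2, 1), (2, 2)])
Fold: move[0]->L => LDRRUULU (positions: [(0, 0), (-1, 0), (-1, -1), (0, -1), (1, -1), (1, 0), (1, 1), (0, 1), (0, 2)])

Answer: (0,0) (-1,0) (-1,-1) (0,-1) (1,-1) (1,0) (1,1) (0,1) (0,2)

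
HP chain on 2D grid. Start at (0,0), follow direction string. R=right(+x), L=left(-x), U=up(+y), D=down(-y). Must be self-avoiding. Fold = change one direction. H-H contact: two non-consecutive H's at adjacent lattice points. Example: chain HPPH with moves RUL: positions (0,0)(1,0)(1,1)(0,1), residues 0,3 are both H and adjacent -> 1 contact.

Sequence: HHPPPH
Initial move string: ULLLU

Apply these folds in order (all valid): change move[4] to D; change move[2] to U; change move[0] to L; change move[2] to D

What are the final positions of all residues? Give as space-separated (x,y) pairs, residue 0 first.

Answer: (0,0) (-1,0) (-2,0) (-2,-1) (-3,-1) (-3,-2)

Derivation:
Initial moves: ULLLU
Fold: move[4]->D => ULLLD (positions: [(0, 0), (0, 1), (-1, 1), (-2, 1), (-3, 1), (-3, 0)])
Fold: move[2]->U => ULULD (positions: [(0, 0), (0, 1), (-1, 1), (-1, 2), (-2, 2), (-2, 1)])
Fold: move[0]->L => LLULD (positions: [(0, 0), (-1, 0), (-2, 0), (-2, 1), (-3, 1), (-3, 0)])
Fold: move[2]->D => LLDLD (positions: [(0, 0), (-1, 0), (-2, 0), (-2, -1), (-3, -1), (-3, -2)])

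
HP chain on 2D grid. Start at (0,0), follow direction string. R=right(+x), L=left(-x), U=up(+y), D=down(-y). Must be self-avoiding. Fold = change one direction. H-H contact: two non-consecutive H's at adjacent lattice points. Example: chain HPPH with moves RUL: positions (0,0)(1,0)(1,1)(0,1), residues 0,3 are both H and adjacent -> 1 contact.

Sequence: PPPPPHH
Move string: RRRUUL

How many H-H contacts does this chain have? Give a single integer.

Answer: 0

Derivation:
Positions: [(0, 0), (1, 0), (2, 0), (3, 0), (3, 1), (3, 2), (2, 2)]
No H-H contacts found.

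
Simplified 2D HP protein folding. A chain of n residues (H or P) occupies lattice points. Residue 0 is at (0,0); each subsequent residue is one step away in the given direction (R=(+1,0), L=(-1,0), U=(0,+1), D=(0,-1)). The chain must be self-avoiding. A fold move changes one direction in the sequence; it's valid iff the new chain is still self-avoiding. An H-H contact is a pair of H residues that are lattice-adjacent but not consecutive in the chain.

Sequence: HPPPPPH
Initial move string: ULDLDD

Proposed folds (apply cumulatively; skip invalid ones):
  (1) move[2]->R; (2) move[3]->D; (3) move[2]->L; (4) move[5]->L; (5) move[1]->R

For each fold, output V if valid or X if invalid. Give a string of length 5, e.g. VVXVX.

Initial: ULDLDD -> [(0, 0), (0, 1), (-1, 1), (-1, 0), (-2, 0), (-2, -1), (-2, -2)]
Fold 1: move[2]->R => ULRLDD INVALID (collision), skipped
Fold 2: move[3]->D => ULDDDD VALID
Fold 3: move[2]->L => ULLDDD VALID
Fold 4: move[5]->L => ULLDDL VALID
Fold 5: move[1]->R => URLDDL INVALID (collision), skipped

Answer: XVVVX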